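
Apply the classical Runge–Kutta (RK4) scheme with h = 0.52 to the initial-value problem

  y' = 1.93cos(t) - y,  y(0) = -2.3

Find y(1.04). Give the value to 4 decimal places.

0.1648

RK4: k1 = f(t_n, y_n); k2 = f(t_n + h/2, y_n + (h/2)·k1); k3 = f(t_n + h/2, y_n + (h/2)·k2); k4 = f(t_n + h, y_n + h·k3); y_{n+1} = y_n + (h/6)·(k1 + 2k2 + 2k3 + k4).
t=0.000000, y=-2.300000:
  k1 = f(0.000000, -2.300000) = 4.230000
  k2 = f(0.260000, -1.200200) = 3.065333
  k3 = f(0.260000, -1.503014) = 3.368146
  k4 = f(0.520000, -0.548564) = 2.223455
  y ← -2.300000 + (0.52/6)·(k1 + 2k2 + 2k3 + k4) = -0.625564
t=0.520000, y=-0.625564:
  k1 = f(0.520000, -0.625564) = 2.300455
  k2 = f(0.780000, -0.027446) = 1.399509
  k3 = f(0.780000, -0.261692) = 1.633755
  k4 = f(1.040000, 0.223988) = 0.753017
  y ← -0.625564 + (0.52/6)·(k1 + 2k2 + 2k3 + k4) = 0.164836
y(1.04) ≈ 0.1648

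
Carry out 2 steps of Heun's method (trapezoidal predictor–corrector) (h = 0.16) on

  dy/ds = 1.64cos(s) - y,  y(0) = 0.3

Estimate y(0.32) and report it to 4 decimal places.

0.6560

Heun: k1 = f(s_n, y_n); k2 = f(s_n + h, y_n + h·k1); y_{n+1} = y_n + (h/2)·(k1 + k2).
s=0.000000, y=0.300000:
  k1 = f(0.000000, 0.300000) = 1.340000
  k2 = f(0.160000, 0.514400) = 1.104653
  y ← 0.300000 + (0.16/2)·(1.340000 + 1.104653) = 0.495572
s=0.160000, y=0.495572:
  k1 = f(0.160000, 0.495572) = 1.123481
  k2 = f(0.320000, 0.675329) = 0.881417
  y ← 0.495572 + (0.16/2)·(1.123481 + 0.881417) = 0.655964
y(0.32) ≈ 0.6560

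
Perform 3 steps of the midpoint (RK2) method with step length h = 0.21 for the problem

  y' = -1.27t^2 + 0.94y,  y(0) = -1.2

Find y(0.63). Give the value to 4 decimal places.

Midpoint: k1 = f(t_n, y_n); k2 = f(t_n + h/2, y_n + (h/2)·k1); y_{n+1} = y_n + h·k2.
t=0.000000, y=-1.200000:
  k1 = f(0.000000, -1.200000) = -1.128000
  k2 = f(0.105000, -1.318440) = -1.253335
  y ← -1.200000 + 0.21·(-1.253335) = -1.463200
t=0.210000, y=-1.463200:
  k1 = f(0.210000, -1.463200) = -1.431415
  k2 = f(0.315000, -1.613499) = -1.642705
  y ← -1.463200 + 0.21·(-1.642705) = -1.808168
t=0.420000, y=-1.808168:
  k1 = f(0.420000, -1.808168) = -1.923706
  k2 = f(0.525000, -2.010158) = -2.239592
  y ← -1.808168 + 0.21·(-2.239592) = -2.278483
y(0.63) ≈ -2.2785

-2.2785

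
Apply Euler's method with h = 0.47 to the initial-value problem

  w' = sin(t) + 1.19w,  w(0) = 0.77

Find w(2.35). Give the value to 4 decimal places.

9.9990

Euler: w_{n+1} = w_n + h·f(t_n, w_n).
t=0.000000, w=0.770000: f=0.916300 → w ← 0.770000 + 0.47·0.916300 = 1.200661
t=0.470000, w=1.200661: f=1.881673 → w ← 1.200661 + 0.47·1.881673 = 2.085047
t=0.940000, w=2.085047: f=3.288764 → w ← 2.085047 + 0.47·3.288764 = 3.630766
t=1.410000, w=3.630766: f=5.307712 → w ← 3.630766 + 0.47·5.307712 = 6.125391
t=1.880000, w=6.125391: f=8.241792 → w ← 6.125391 + 0.47·8.241792 = 9.999033
w(2.35) ≈ 9.9990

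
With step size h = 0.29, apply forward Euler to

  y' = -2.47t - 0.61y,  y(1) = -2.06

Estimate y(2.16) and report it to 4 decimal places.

Euler: y_{n+1} = y_n + h·f(t_n, y_n).
t=1.000000, y=-2.060000: f=-1.213400 → y ← -2.060000 + 0.29·(-1.213400) = -2.411886
t=1.290000, y=-2.411886: f=-1.715050 → y ← -2.411886 + 0.29·(-1.715050) = -2.909250
t=1.580000, y=-2.909250: f=-2.127957 → y ← -2.909250 + 0.29·(-2.127957) = -3.526358
t=1.870000, y=-3.526358: f=-2.467822 → y ← -3.526358 + 0.29·(-2.467822) = -4.242026
y(2.16) ≈ -4.2420

-4.2420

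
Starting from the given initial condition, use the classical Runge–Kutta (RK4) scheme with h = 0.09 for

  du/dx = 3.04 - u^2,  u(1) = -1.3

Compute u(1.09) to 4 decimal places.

RK4: k1 = f(x_n, u_n); k2 = f(x_n + h/2, u_n + (h/2)·k1); k3 = f(x_n + h/2, u_n + (h/2)·k2); k4 = f(x_n + h, u_n + h·k3); u_{n+1} = u_n + (h/6)·(k1 + 2k2 + 2k3 + k4).
x=1.000000, u=-1.300000:
  k1 = f(1.000000, -1.300000) = 1.350000
  k2 = f(1.045000, -1.239250) = 1.504259
  k3 = f(1.045000, -1.232308) = 1.521416
  k4 = f(1.090000, -1.163073) = 1.687262
  u ← -1.300000 + (0.09/6)·(k1 + 2k2 + 2k3 + k4) = -1.163671
u(1.09) ≈ -1.1637

-1.1637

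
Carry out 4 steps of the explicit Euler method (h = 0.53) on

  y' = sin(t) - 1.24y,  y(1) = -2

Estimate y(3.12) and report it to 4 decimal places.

0.4907

Euler: y_{n+1} = y_n + h·f(t_n, y_n).
t=1.000000, y=-2.000000: f=3.321471 → y ← -2.000000 + 0.53·3.321471 = -0.239620
t=1.530000, y=-0.239620: f=1.296297 → y ← -0.239620 + 0.53·1.296297 = 0.447417
t=2.060000, y=0.447417: f=0.327910 → y ← 0.447417 + 0.53·0.327910 = 0.621209
t=2.590000, y=0.621209: f=-0.246255 → y ← 0.621209 + 0.53·(-0.246255) = 0.490694
y(3.12) ≈ 0.4907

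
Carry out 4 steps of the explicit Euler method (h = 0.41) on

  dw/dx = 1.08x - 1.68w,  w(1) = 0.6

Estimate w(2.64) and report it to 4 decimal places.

1.3177

Euler: w_{n+1} = w_n + h·f(x_n, w_n).
x=1.000000, w=0.600000: f=0.072000 → w ← 0.600000 + 0.41·0.072000 = 0.629520
x=1.410000, w=0.629520: f=0.465206 → w ← 0.629520 + 0.41·0.465206 = 0.820255
x=1.820000, w=0.820255: f=0.587572 → w ← 0.820255 + 0.41·0.587572 = 1.061159
x=2.230000, w=1.061159: f=0.625652 → w ← 1.061159 + 0.41·0.625652 = 1.317677
w(2.64) ≈ 1.3177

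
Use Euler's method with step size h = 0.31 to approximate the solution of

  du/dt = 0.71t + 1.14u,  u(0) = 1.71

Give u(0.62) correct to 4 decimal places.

Euler: u_{n+1} = u_n + h·f(t_n, u_n).
t=0.000000, u=1.710000: f=1.949400 → u ← 1.710000 + 0.31·1.949400 = 2.314314
t=0.310000, u=2.314314: f=2.858418 → u ← 2.314314 + 0.31·2.858418 = 3.200424
u(0.62) ≈ 3.2004

3.2004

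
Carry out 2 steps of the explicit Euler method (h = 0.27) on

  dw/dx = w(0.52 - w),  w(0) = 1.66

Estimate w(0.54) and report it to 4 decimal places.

Euler: w_{n+1} = w_n + h·f(x_n, w_n).
x=0.000000, w=1.660000: f=-1.892400 → w ← 1.660000 + 0.27·(-1.892400) = 1.149052
x=0.270000, w=1.149052: f=-0.722813 → w ← 1.149052 + 0.27·(-0.722813) = 0.953892
w(0.54) ≈ 0.9539

0.9539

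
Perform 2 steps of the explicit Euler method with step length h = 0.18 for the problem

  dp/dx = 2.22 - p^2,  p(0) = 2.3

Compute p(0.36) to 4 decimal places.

Euler: p_{n+1} = p_n + h·f(x_n, p_n).
x=0.000000, p=2.300000: f=-3.070000 → p ← 2.300000 + 0.18·(-3.070000) = 1.747400
x=0.180000, p=1.747400: f=-0.833407 → p ← 1.747400 + 0.18·(-0.833407) = 1.597387
p(0.36) ≈ 1.5974

1.5974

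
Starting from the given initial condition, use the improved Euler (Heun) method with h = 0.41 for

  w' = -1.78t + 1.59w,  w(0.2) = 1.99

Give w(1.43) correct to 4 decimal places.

9.1873

Heun: k1 = f(t_n, w_n); k2 = f(t_n + h, w_n + h·k1); w_{n+1} = w_n + (h/2)·(k1 + k2).
t=0.200000, w=1.990000:
  k1 = f(0.200000, 1.990000) = 2.808100
  k2 = f(0.610000, 3.141321) = 3.908900
  w ← 1.990000 + (0.41/2)·(2.808100 + 3.908900) = 3.366985
t=0.610000, w=3.366985:
  k1 = f(0.610000, 3.366985) = 4.267706
  k2 = f(1.020000, 5.116745) = 6.320024
  w ← 3.366985 + (0.41/2)·(4.267706 + 6.320024) = 5.537470
t=1.020000, w=5.537470:
  k1 = f(1.020000, 5.537470) = 6.988977
  k2 = f(1.430000, 8.402950) = 10.815291
  w ← 5.537470 + (0.41/2)·(6.988977 + 10.815291) = 9.187345
w(1.43) ≈ 9.1873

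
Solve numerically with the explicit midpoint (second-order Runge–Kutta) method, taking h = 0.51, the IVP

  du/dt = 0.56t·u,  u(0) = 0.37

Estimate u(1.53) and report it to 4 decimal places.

0.6944

Midpoint: k1 = f(t_n, u_n); k2 = f(t_n + h/2, u_n + (h/2)·k1); u_{n+1} = u_n + h·k2.
t=0.000000, u=0.370000:
  k1 = f(0.000000, 0.370000) = 0.000000
  k2 = f(0.255000, 0.370000) = 0.052836
  u ← 0.370000 + 0.51·0.052836 = 0.396946
t=0.510000, u=0.396946:
  k1 = f(0.510000, 0.396946) = 0.113368
  k2 = f(0.765000, 0.425855) = 0.182436
  u ← 0.396946 + 0.51·0.182436 = 0.489989
t=1.020000, u=0.489989:
  k1 = f(1.020000, 0.489989) = 0.279882
  k2 = f(1.275000, 0.561359) = 0.400810
  u ← 0.489989 + 0.51·0.400810 = 0.694402
u(1.53) ≈ 0.6944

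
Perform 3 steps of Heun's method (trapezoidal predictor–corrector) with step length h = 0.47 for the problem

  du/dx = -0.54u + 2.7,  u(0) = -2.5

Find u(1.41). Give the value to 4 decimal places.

1.4626

Heun: k1 = f(x_n, u_n); k2 = f(x_n + h, u_n + h·k1); u_{n+1} = u_n + (h/2)·(k1 + k2).
x=0.000000, u=-2.500000:
  k1 = f(0.000000, -2.500000) = 4.050000
  k2 = f(0.470000, -0.596500) = 3.022110
  u ← -2.500000 + (0.47/2)·(4.050000 + 3.022110) = -0.838054
x=0.470000, u=-0.838054:
  k1 = f(0.470000, -0.838054) = 3.152549
  k2 = f(0.940000, 0.643644) = 2.352432
  u ← -0.838054 + (0.47/2)·(3.152549 + 2.352432) = 0.455616
x=0.940000, u=0.455616:
  k1 = f(0.940000, 0.455616) = 2.453967
  k2 = f(1.410000, 1.608981) = 1.831150
  u ← 0.455616 + (0.47/2)·(2.453967 + 1.831150) = 1.462619
u(1.41) ≈ 1.4626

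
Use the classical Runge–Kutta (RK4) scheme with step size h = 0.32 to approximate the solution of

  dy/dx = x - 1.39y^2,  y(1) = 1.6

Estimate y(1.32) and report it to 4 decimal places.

RK4: k1 = f(x_n, y_n); k2 = f(x_n + h/2, y_n + (h/2)·k1); k3 = f(x_n + h/2, y_n + (h/2)·k2); k4 = f(x_n + h, y_n + h·k3); y_{n+1} = y_n + (h/6)·(k1 + 2k2 + 2k3 + k4).
x=1.000000, y=1.600000:
  k1 = f(1.000000, 1.600000) = -2.558400
  k2 = f(1.160000, 1.190656) = -0.810550
  k3 = f(1.160000, 1.470312) = -1.844926
  k4 = f(1.320000, 1.009624) = -0.096882
  y ← 1.600000 + (0.32/6)·(k1 + 2k2 + 2k3 + k4) = 1.175134
y(1.32) ≈ 1.1751

1.1751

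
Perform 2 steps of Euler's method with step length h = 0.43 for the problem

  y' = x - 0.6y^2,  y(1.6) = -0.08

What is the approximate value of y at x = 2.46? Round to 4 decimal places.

Euler: y_{n+1} = y_n + h·f(x_n, y_n).
x=1.600000, y=-0.080000: f=1.596160 → y ← -0.080000 + 0.43·1.596160 = 0.606349
x=2.030000, y=0.606349: f=1.809405 → y ← 0.606349 + 0.43·1.809405 = 1.384393
y(2.46) ≈ 1.3844

1.3844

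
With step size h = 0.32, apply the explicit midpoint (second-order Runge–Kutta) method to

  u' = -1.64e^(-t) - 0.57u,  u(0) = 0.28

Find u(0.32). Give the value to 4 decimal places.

Midpoint: k1 = f(t_n, u_n); k2 = f(t_n + h/2, u_n + (h/2)·k1); u_{n+1} = u_n + h·k2.
t=0.000000, u=0.280000:
  k1 = f(0.000000, 0.280000) = -1.799600
  k2 = f(0.160000, -0.007936) = -1.392992
  u ← 0.280000 + 0.32·(-1.392992) = -0.165758
u(0.32) ≈ -0.1658

-0.1658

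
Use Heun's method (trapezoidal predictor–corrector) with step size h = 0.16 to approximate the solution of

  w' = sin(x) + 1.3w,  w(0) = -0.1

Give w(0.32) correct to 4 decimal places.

-0.0950

Heun: k1 = f(x_n, w_n); k2 = f(x_n + h, w_n + h·k1); w_{n+1} = w_n + (h/2)·(k1 + k2).
x=0.000000, w=-0.100000:
  k1 = f(0.000000, -0.100000) = -0.130000
  k2 = f(0.160000, -0.120800) = 0.002278
  w ← -0.100000 + (0.16/2)·(-0.130000 + 0.002278) = -0.110218
x=0.160000, w=-0.110218:
  k1 = f(0.160000, -0.110218) = 0.016035
  k2 = f(0.320000, -0.107652) = 0.174619
  w ← -0.110218 + (0.16/2)·(0.016035 + 0.174619) = -0.094965
w(0.32) ≈ -0.0950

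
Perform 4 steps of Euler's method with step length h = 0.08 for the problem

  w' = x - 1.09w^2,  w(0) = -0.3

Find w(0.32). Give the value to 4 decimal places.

-0.2942

Euler: w_{n+1} = w_n + h·f(x_n, w_n).
x=0.000000, w=-0.300000: f=-0.098100 → w ← -0.300000 + 0.08·(-0.098100) = -0.307848
x=0.080000, w=-0.307848: f=-0.023300 → w ← -0.307848 + 0.08·(-0.023300) = -0.309712
x=0.160000, w=-0.309712: f=0.055446 → w ← -0.309712 + 0.08·0.055446 = -0.305276
x=0.240000, w=-0.305276: f=0.138419 → w ← -0.305276 + 0.08·0.138419 = -0.294203
w(0.32) ≈ -0.2942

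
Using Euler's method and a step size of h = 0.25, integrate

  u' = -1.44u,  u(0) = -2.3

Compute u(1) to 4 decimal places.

-0.3859

Euler: u_{n+1} = u_n + h·f(s_n, u_n).
s=0.000000, u=-2.300000: f=3.312000 → u ← -2.300000 + 0.25·3.312000 = -1.472000
s=0.250000, u=-1.472000: f=2.119680 → u ← -1.472000 + 0.25·2.119680 = -0.942080
s=0.500000, u=-0.942080: f=1.356595 → u ← -0.942080 + 0.25·1.356595 = -0.602931
s=0.750000, u=-0.602931: f=0.868221 → u ← -0.602931 + 0.25·0.868221 = -0.385876
u(1) ≈ -0.3859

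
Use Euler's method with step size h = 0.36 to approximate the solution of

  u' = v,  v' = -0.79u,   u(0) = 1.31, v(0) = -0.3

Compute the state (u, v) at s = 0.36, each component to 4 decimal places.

Euler on (u,v): u_{n+1} = u_n + h·u', v_{n+1} = v_n + h·v'.
0.000000: (1.310000, -0.300000); f=(-0.300000, -1.034900) → (1.202000, -0.672564)
(u(0.36), v(0.36)) ≈ (1.2020, -0.6726)

1.2020, -0.6726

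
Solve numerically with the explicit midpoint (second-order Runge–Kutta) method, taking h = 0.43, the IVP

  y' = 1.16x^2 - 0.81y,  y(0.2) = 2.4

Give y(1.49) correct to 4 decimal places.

1.8518

Midpoint: k1 = f(x_n, y_n); k2 = f(x_n + h/2, y_n + (h/2)·k1); y_{n+1} = y_n + h·k2.
x=0.200000, y=2.400000:
  k1 = f(0.200000, 2.400000) = -1.897600
  k2 = f(0.415000, 1.992016) = -1.413752
  y ← 2.400000 + 0.43·(-1.413752) = 1.792087
x=0.630000, y=1.792087:
  k1 = f(0.630000, 1.792087) = -0.991186
  k2 = f(0.845000, 1.578982) = -0.450706
  y ← 1.792087 + 0.43·(-0.450706) = 1.598283
x=1.060000, y=1.598283:
  k1 = f(1.060000, 1.598283) = 0.008767
  k2 = f(1.275000, 1.600168) = 0.589589
  y ← 1.598283 + 0.43·0.589589 = 1.851806
y(1.49) ≈ 1.8518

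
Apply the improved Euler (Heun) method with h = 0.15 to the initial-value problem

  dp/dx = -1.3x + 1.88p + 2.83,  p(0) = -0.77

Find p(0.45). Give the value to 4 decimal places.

Heun: k1 = f(x_n, p_n); k2 = f(x_n + h, p_n + h·k1); p_{n+1} = p_n + (h/2)·(k1 + k2).
x=0.000000, p=-0.770000:
  k1 = f(0.000000, -0.770000) = 1.382400
  k2 = f(0.150000, -0.562640) = 1.577237
  p ← -0.770000 + (0.15/2)·(1.382400 + 1.577237) = -0.548027
x=0.150000, p=-0.548027:
  k1 = f(0.150000, -0.548027) = 1.604709
  k2 = f(0.300000, -0.307321) = 1.862237
  p ← -0.548027 + (0.15/2)·(1.604709 + 1.862237) = -0.288006
x=0.300000, p=-0.288006:
  k1 = f(0.300000, -0.288006) = 1.898548
  k2 = f(0.450000, -0.003224) = 2.238939
  p ← -0.288006 + (0.15/2)·(1.898548 + 2.238939) = 0.022305
p(0.45) ≈ 0.0223

0.0223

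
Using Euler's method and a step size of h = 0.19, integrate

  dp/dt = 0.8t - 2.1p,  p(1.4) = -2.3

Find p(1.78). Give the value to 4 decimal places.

Euler: p_{n+1} = p_n + h·f(t_n, p_n).
t=1.400000, p=-2.300000: f=5.950000 → p ← -2.300000 + 0.19·5.950000 = -1.169500
t=1.590000, p=-1.169500: f=3.727950 → p ← -1.169500 + 0.19·3.727950 = -0.461189
p(1.78) ≈ -0.4612

-0.4612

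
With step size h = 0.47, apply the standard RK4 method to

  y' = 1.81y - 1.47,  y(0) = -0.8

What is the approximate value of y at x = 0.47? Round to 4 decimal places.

RK4: k1 = f(x_n, y_n); k2 = f(x_n + h/2, y_n + (h/2)·k1); k3 = f(x_n + h/2, y_n + (h/2)·k2); k4 = f(x_n + h, y_n + h·k3); y_{n+1} = y_n + (h/6)·(k1 + 2k2 + 2k3 + k4).
x=0.000000, y=-0.800000:
  k1 = f(0.000000, -0.800000) = -2.918000
  k2 = f(0.235000, -1.485730) = -4.159171
  k3 = f(0.235000, -1.777405) = -4.687104
  k4 = f(0.470000, -3.002939) = -6.905319
  y ← -0.800000 + (0.47/6)·(k1 + 2k2 + 2k3 + k4) = -2.955410
y(0.47) ≈ -2.9554

-2.9554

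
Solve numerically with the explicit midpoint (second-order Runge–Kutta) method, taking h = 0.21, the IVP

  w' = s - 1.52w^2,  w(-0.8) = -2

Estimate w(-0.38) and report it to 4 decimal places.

-24.1451

Midpoint: k1 = f(s_n, w_n); k2 = f(s_n + h/2, w_n + (h/2)·k1); w_{n+1} = w_n + h·k2.
s=-0.800000, w=-2.000000:
  k1 = f(-0.800000, -2.000000) = -6.880000
  k2 = f(-0.695000, -2.722400) = -11.960422
  w ← -2.000000 + 0.21·(-11.960422) = -4.511689
s=-0.590000, w=-4.511689:
  k1 = f(-0.590000, -4.511689) = -31.530108
  k2 = f(-0.485000, -7.822350) = -93.492520
  w ← -4.511689 + 0.21·(-93.492520) = -24.145118
w(-0.38) ≈ -24.1451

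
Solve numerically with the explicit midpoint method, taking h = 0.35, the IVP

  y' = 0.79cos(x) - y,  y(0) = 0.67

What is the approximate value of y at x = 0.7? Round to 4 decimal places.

0.6920

Midpoint: k1 = f(x_n, y_n); k2 = f(x_n + h/2, y_n + (h/2)·k1); y_{n+1} = y_n + h·k2.
x=0.000000, y=0.670000:
  k1 = f(0.000000, 0.670000) = 0.120000
  k2 = f(0.175000, 0.691000) = 0.086934
  y ← 0.670000 + 0.35·0.086934 = 0.700427
x=0.350000, y=0.700427:
  k1 = f(0.350000, 0.700427) = 0.041678
  k2 = f(0.525000, 0.707720) = -0.024115
  y ← 0.700427 + 0.35·(-0.024115) = 0.691987
y(0.7) ≈ 0.6920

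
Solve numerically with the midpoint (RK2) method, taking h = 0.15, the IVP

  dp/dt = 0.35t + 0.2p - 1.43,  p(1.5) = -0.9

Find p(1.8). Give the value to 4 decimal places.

-1.2194

Midpoint: k1 = f(t_n, p_n); k2 = f(t_n + h/2, p_n + (h/2)·k1); p_{n+1} = p_n + h·k2.
t=1.500000, p=-0.900000:
  k1 = f(1.500000, -0.900000) = -1.085000
  k2 = f(1.575000, -0.981375) = -1.075025
  p ← -0.900000 + 0.15·(-1.075025) = -1.061254
t=1.650000, p=-1.061254:
  k1 = f(1.650000, -1.061254) = -1.064751
  k2 = f(1.725000, -1.141110) = -1.054472
  p ← -1.061254 + 0.15·(-1.054472) = -1.219425
p(1.8) ≈ -1.2194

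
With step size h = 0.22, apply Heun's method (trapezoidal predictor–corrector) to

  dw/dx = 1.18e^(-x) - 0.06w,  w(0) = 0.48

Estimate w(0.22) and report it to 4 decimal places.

Heun: k1 = f(x_n, w_n); k2 = f(x_n + h, w_n + h·k1); w_{n+1} = w_n + (h/2)·(k1 + k2).
x=0.000000, w=0.480000:
  k1 = f(0.000000, 0.480000) = 1.151200
  k2 = f(0.220000, 0.733264) = 0.902976
  w ← 0.480000 + (0.22/2)·(1.151200 + 0.902976) = 0.705959
w(0.22) ≈ 0.7060

0.7060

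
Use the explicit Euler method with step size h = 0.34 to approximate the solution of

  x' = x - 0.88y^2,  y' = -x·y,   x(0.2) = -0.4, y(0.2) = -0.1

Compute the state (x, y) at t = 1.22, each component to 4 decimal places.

Euler on (x,y): x_{n+1} = x_n + h·x', y_{n+1} = y_n + h·y'.
0.200000: (-0.400000, -0.100000); f=(-0.408800, -0.040000) → (-0.538992, -0.113600)
0.540000: (-0.538992, -0.113600); f=(-0.550348, -0.061229) → (-0.726110, -0.134418)
0.880000: (-0.726110, -0.134418); f=(-0.742010, -0.097602) → (-0.978394, -0.167603)
(x(1.22), y(1.22)) ≈ (-0.9784, -0.1676)

-0.9784, -0.1676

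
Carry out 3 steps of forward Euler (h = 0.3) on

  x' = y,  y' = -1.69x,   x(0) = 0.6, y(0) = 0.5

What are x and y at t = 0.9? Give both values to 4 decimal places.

Euler on (x,y): x_{n+1} = x_n + h·x', y_{n+1} = y_n + h·y'.
0.000000: (0.600000, 0.500000); f=(0.500000, -1.014000) → (0.750000, 0.195800)
0.300000: (0.750000, 0.195800); f=(0.195800, -1.267500) → (0.808740, -0.184450)
0.600000: (0.808740, -0.184450); f=(-0.184450, -1.366771) → (0.753405, -0.594481)
(x(0.9), y(0.9)) ≈ (0.7534, -0.5945)

0.7534, -0.5945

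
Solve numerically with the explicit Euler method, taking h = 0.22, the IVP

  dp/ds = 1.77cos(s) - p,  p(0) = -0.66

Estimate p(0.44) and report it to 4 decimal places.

Euler: p_{n+1} = p_n + h·f(s_n, p_n).
s=0.000000, p=-0.660000: f=2.430000 → p ← -0.660000 + 0.22·2.430000 = -0.125400
s=0.220000, p=-0.125400: f=1.852738 → p ← -0.125400 + 0.22·1.852738 = 0.282202
p(0.44) ≈ 0.2822

0.2822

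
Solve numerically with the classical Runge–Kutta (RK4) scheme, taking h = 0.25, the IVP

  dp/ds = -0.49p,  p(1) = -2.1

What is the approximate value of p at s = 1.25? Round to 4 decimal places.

RK4: k1 = f(s_n, p_n); k2 = f(s_n + h/2, p_n + (h/2)·k1); k3 = f(s_n + h/2, p_n + (h/2)·k2); k4 = f(s_n + h, p_n + h·k3); p_{n+1} = p_n + (h/6)·(k1 + 2k2 + 2k3 + k4).
s=1.000000, p=-2.100000:
  k1 = f(1.000000, -2.100000) = 1.029000
  k2 = f(1.125000, -1.971375) = 0.965974
  k3 = f(1.125000, -1.979253) = 0.969834
  k4 = f(1.250000, -1.857541) = 0.910195
  p ← -2.100000 + (0.25/6)·(k1 + 2k2 + 2k3 + k4) = -1.857883
p(1.25) ≈ -1.8579

-1.8579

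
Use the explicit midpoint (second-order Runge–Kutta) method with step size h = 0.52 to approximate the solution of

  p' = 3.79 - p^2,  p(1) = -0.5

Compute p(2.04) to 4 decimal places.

1.5314

Midpoint: k1 = f(x_n, p_n); k2 = f(x_n + h/2, p_n + (h/2)·k1); p_{n+1} = p_n + h·k2.
x=1.000000, p=-0.500000:
  k1 = f(1.000000, -0.500000) = 3.540000
  k2 = f(1.260000, 0.420400) = 3.613264
  p ← -0.500000 + 0.52·3.613264 = 1.378897
x=1.520000, p=1.378897:
  k1 = f(1.520000, 1.378897) = 1.888643
  k2 = f(1.780000, 1.869944) = 0.293308
  p ← 1.378897 + 0.52·0.293308 = 1.531418
p(2.04) ≈ 1.5314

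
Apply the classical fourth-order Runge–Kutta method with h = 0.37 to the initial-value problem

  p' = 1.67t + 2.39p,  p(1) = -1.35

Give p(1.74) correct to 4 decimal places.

RK4: k1 = f(t_n, p_n); k2 = f(t_n + h/2, p_n + (h/2)·k1); k3 = f(t_n + h/2, p_n + (h/2)·k2); k4 = f(t_n + h, p_n + h·k3); p_{n+1} = p_n + (h/6)·(k1 + 2k2 + 2k3 + k4).
t=1.000000, p=-1.350000:
  k1 = f(1.000000, -1.350000) = -1.556500
  k2 = f(1.185000, -1.637953) = -1.935756
  k3 = f(1.185000, -1.708115) = -2.103445
  k4 = f(1.370000, -2.128275) = -2.798676
  p ← -1.350000 + (0.37/6)·(k1 + 2k2 + 2k3 + k4) = -2.116737
t=1.370000, p=-2.116737:
  k1 = f(1.370000, -2.116737) = -2.771102
  k2 = f(1.555000, -2.629391) = -3.687395
  k3 = f(1.555000, -2.798905) = -4.092534
  k4 = f(1.740000, -3.630975) = -5.772230
  p ← -2.116737 + (0.37/6)·(k1 + 2k2 + 2k3 + k4) = -3.603101
p(1.74) ≈ -3.6031

-3.6031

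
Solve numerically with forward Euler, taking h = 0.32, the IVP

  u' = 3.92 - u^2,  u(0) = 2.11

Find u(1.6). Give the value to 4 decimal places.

Euler: u_{n+1} = u_n + h·f(s_n, u_n).
s=0.000000, u=2.110000: f=-0.532100 → u ← 2.110000 + 0.32·(-0.532100) = 1.939728
s=0.320000, u=1.939728: f=0.157455 → u ← 1.939728 + 0.32·0.157455 = 1.990114
s=0.640000, u=1.990114: f=-0.040553 → u ← 1.990114 + 0.32·(-0.040553) = 1.977137
s=0.960000, u=1.977137: f=0.010930 → u ← 1.977137 + 0.32·0.010930 = 1.980634
s=1.280000, u=1.980634: f=-0.002913 → u ← 1.980634 + 0.32·(-0.002913) = 1.979702
u(1.6) ≈ 1.9797

1.9797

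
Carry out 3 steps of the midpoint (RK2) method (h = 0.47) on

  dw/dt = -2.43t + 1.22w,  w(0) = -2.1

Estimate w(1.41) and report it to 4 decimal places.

-15.1478

Midpoint: k1 = f(t_n, w_n); k2 = f(t_n + h/2, w_n + (h/2)·k1); w_{n+1} = w_n + h·k2.
t=0.000000, w=-2.100000:
  k1 = f(0.000000, -2.100000) = -2.562000
  k2 = f(0.235000, -2.702070) = -3.867575
  w ← -2.100000 + 0.47·(-3.867575) = -3.917760
t=0.470000, w=-3.917760:
  k1 = f(0.470000, -3.917760) = -5.921768
  k2 = f(0.705000, -5.309376) = -8.190589
  w ← -3.917760 + 0.47·(-8.190589) = -7.767337
t=0.940000, w=-7.767337:
  k1 = f(0.940000, -7.767337) = -11.760351
  k2 = f(1.175000, -10.531020) = -15.703094
  w ← -7.767337 + 0.47·(-15.703094) = -15.147791
w(1.41) ≈ -15.1478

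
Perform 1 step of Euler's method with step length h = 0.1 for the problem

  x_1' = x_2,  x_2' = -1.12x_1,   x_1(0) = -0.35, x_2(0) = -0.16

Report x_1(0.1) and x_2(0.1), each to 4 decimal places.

Euler on (x_1,x_2): x_1_{n+1} = x_1_n + h·x_1', x_2_{n+1} = x_2_n + h·x_2'.
0.000000: (-0.350000, -0.160000); f=(-0.160000, 0.392000) → (-0.366000, -0.120800)
(x_1(0.1), x_2(0.1)) ≈ (-0.3660, -0.1208)

-0.3660, -0.1208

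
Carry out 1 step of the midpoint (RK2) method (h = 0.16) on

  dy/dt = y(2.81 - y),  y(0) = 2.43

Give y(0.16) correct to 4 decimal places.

Midpoint: k1 = f(t_n, y_n); k2 = f(t_n + h/2, y_n + (h/2)·k1); y_{n+1} = y_n + h·k2.
t=0.000000, y=2.430000:
  k1 = f(0.000000, 2.430000) = 0.923400
  k2 = f(0.080000, 2.503872) = 0.766505
  y ← 2.430000 + 0.16·0.766505 = 2.552641
y(0.16) ≈ 2.5526

2.5526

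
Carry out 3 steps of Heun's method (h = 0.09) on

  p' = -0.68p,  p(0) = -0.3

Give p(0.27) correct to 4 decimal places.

-0.2497

Heun: k1 = f(s_n, p_n); k2 = f(s_n + h, p_n + h·k1); p_{n+1} = p_n + (h/2)·(k1 + k2).
s=0.000000, p=-0.300000:
  k1 = f(0.000000, -0.300000) = 0.204000
  k2 = f(0.090000, -0.281640) = 0.191515
  p ← -0.300000 + (0.09/2)·(0.204000 + 0.191515) = -0.282202
s=0.090000, p=-0.282202:
  k1 = f(0.090000, -0.282202) = 0.191897
  k2 = f(0.180000, -0.264931) = 0.180153
  p ← -0.282202 + (0.09/2)·(0.191897 + 0.180153) = -0.265460
s=0.180000, p=-0.265460:
  k1 = f(0.180000, -0.265460) = 0.180512
  k2 = f(0.270000, -0.249213) = 0.169465
  p ← -0.265460 + (0.09/2)·(0.180512 + 0.169465) = -0.249711
p(0.27) ≈ -0.2497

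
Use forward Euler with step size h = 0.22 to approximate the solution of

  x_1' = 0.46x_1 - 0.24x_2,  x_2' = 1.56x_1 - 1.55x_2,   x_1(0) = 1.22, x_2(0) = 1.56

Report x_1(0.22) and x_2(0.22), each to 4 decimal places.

1.2611, 1.4467

Euler on (x_1,x_2): x_1_{n+1} = x_1_n + h·x_1', x_2_{n+1} = x_2_n + h·x_2'.
0.000000: (1.220000, 1.560000); f=(0.186800, -0.514800) → (1.261096, 1.446744)
(x_1(0.22), x_2(0.22)) ≈ (1.2611, 1.4467)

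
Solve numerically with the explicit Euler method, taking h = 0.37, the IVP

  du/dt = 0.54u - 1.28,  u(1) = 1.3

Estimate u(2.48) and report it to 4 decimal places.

Euler: u_{n+1} = u_n + h·f(t_n, u_n).
t=1.000000, u=1.300000: f=-0.578000 → u ← 1.300000 + 0.37·(-0.578000) = 1.086140
t=1.370000, u=1.086140: f=-0.693484 → u ← 1.086140 + 0.37·(-0.693484) = 0.829551
t=1.740000, u=0.829551: f=-0.832043 → u ← 0.829551 + 0.37·(-0.832043) = 0.521695
t=2.110000, u=0.521695: f=-0.998285 → u ← 0.521695 + 0.37·(-0.998285) = 0.152330
u(2.48) ≈ 0.1523

0.1523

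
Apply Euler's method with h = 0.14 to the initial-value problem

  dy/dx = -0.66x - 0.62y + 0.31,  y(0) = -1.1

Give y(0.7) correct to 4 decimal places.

Euler: y_{n+1} = y_n + h·f(x_n, y_n).
x=0.000000, y=-1.100000: f=0.992000 → y ← -1.100000 + 0.14·0.992000 = -0.961120
x=0.140000, y=-0.961120: f=0.813494 → y ← -0.961120 + 0.14·0.813494 = -0.847231
x=0.280000, y=-0.847231: f=0.650483 → y ← -0.847231 + 0.14·0.650483 = -0.756163
x=0.420000, y=-0.756163: f=0.501621 → y ← -0.756163 + 0.14·0.501621 = -0.685936
x=0.560000, y=-0.685936: f=0.365680 → y ← -0.685936 + 0.14·0.365680 = -0.634741
y(0.7) ≈ -0.6347

-0.6347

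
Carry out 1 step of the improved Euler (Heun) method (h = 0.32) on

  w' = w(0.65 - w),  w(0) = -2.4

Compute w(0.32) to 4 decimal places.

Heun: k1 = f(t_n, w_n); k2 = f(t_n + h, w_n + h·k1); w_{n+1} = w_n + (h/2)·(k1 + k2).
t=0.000000, w=-2.400000:
  k1 = f(0.000000, -2.400000) = -7.320000
  k2 = f(0.320000, -4.742400) = -25.572918
  w ← -2.400000 + (0.32/2)·(-7.320000 + (-25.572918)) = -7.662867
w(0.32) ≈ -7.6629

-7.6629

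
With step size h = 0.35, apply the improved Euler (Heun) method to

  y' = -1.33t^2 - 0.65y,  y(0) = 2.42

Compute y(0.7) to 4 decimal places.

Heun: k1 = f(t_n, y_n); k2 = f(t_n + h, y_n + h·k1); y_{n+1} = y_n + (h/2)·(k1 + k2).
t=0.000000, y=2.420000:
  k1 = f(0.000000, 2.420000) = -1.573000
  k2 = f(0.350000, 1.869450) = -1.378068
  y ← 2.420000 + (0.35/2)·(-1.573000 + (-1.378068)) = 1.903563
t=0.350000, y=1.903563:
  k1 = f(0.350000, 1.903563) = -1.400241
  k2 = f(0.700000, 1.413479) = -1.570461
  y ← 1.903563 + (0.35/2)·(-1.400241 + (-1.570461)) = 1.383690
y(0.7) ≈ 1.3837

1.3837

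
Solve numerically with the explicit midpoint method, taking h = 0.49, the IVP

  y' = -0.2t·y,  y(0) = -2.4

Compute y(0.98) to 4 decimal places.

Midpoint: k1 = f(t_n, y_n); k2 = f(t_n + h/2, y_n + (h/2)·k1); y_{n+1} = y_n + h·k2.
t=0.000000, y=-2.400000:
  k1 = f(0.000000, -2.400000) = 0.000000
  k2 = f(0.245000, -2.400000) = 0.117600
  y ← -2.400000 + 0.49·0.117600 = -2.342376
t=0.490000, y=-2.342376:
  k1 = f(0.490000, -2.342376) = 0.229553
  k2 = f(0.735000, -2.286136) = 0.336062
  y ← -2.342376 + 0.49·0.336062 = -2.177706
y(0.98) ≈ -2.1777

-2.1777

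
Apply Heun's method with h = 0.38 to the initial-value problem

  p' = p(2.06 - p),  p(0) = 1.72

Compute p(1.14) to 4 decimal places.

2.0076

Heun: k1 = f(x_n, p_n); k2 = f(x_n + h, p_n + h·k1); p_{n+1} = p_n + (h/2)·(k1 + k2).
x=0.000000, p=1.720000:
  k1 = f(0.000000, 1.720000) = 0.584800
  k2 = f(0.380000, 1.942224) = 0.228747
  p ← 1.720000 + (0.38/2)·(0.584800 + 0.228747) = 1.874574
x=0.380000, p=1.874574:
  k1 = f(0.380000, 1.874574) = 0.347595
  k2 = f(0.760000, 2.006660) = 0.107035
  p ← 1.874574 + (0.38/2)·(0.347595 + 0.107035) = 1.960954
x=0.760000, p=1.960954:
  k1 = f(0.760000, 1.960954) = 0.194225
  k2 = f(1.140000, 2.034759) = 0.051359
  p ← 1.960954 + (0.38/2)·(0.194225 + 0.051359) = 2.007615
p(1.14) ≈ 2.0076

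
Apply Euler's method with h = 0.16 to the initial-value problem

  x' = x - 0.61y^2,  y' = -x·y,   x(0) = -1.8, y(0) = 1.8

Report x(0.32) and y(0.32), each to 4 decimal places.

-3.3135, 3.2102

Euler on (x,y): x_{n+1} = x_n + h·x', y_{n+1} = y_n + h·y'.
0.000000: (-1.800000, 1.800000); f=(-3.776400, 3.240000) → (-2.404224, 2.318400)
0.160000: (-2.404224, 2.318400); f=(-5.682961, 5.573953) → (-3.313498, 3.210232)
(x(0.32), y(0.32)) ≈ (-3.3135, 3.2102)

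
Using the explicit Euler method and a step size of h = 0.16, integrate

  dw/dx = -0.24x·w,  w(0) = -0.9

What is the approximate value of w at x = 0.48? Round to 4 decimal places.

-0.8835

Euler: w_{n+1} = w_n + h·f(x_n, w_n).
x=0.000000, w=-0.900000: f=0.000000 → w ← -0.900000 + 0.16·0.000000 = -0.900000
x=0.160000, w=-0.900000: f=0.034560 → w ← -0.900000 + 0.16·0.034560 = -0.894470
x=0.320000, w=-0.894470: f=0.068695 → w ← -0.894470 + 0.16·0.068695 = -0.883479
w(0.48) ≈ -0.8835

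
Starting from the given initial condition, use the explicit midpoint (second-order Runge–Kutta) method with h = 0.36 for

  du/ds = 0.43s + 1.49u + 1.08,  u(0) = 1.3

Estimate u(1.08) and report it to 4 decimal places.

9.2941

Midpoint: k1 = f(s_n, u_n); k2 = f(s_n + h/2, u_n + (h/2)·k1); u_{n+1} = u_n + h·k2.
s=0.000000, u=1.300000:
  k1 = f(0.000000, 1.300000) = 3.017000
  k2 = f(0.180000, 1.843060) = 3.903559
  u ← 1.300000 + 0.36·3.903559 = 2.705281
s=0.360000, u=2.705281:
  k1 = f(0.360000, 2.705281) = 5.265669
  k2 = f(0.540000, 3.653102) = 6.755322
  u ← 2.705281 + 0.36·6.755322 = 5.137197
s=0.720000, u=5.137197:
  k1 = f(0.720000, 5.137197) = 9.044024
  k2 = f(0.900000, 6.765122) = 11.547031
  u ← 5.137197 + 0.36·11.547031 = 9.294128
u(1.08) ≈ 9.2941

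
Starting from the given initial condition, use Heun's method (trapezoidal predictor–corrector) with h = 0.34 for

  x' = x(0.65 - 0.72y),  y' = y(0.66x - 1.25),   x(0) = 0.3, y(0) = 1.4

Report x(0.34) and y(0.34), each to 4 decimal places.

Heun on (x,y): k1 = f(t_n, state_n); k2 = f(t_n + h, state_n + h·k1); state_{n+1} = state_n + (h/2)·(k1 + k2).
0.000000: (0.300000, 1.400000)
  k1 = (-0.107400, -1.472800)
  predictor → (0.263484, 0.899248)
  k2 = (0.000670, -0.967681)
  → (0.281856, 0.985118)
(x(0.34), y(0.34)) ≈ (0.2819, 0.9851)

0.2819, 0.9851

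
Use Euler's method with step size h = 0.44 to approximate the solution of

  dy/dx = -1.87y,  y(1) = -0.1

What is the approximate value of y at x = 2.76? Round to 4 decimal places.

Euler: y_{n+1} = y_n + h·f(x_n, y_n).
x=1.000000, y=-0.100000: f=0.187000 → y ← -0.100000 + 0.44·0.187000 = -0.017720
x=1.440000, y=-0.017720: f=0.033136 → y ← -0.017720 + 0.44·0.033136 = -0.003140
x=1.880000, y=-0.003140: f=0.005872 → y ← -0.003140 + 0.44·0.005872 = -0.000556
x=2.320000, y=-0.000556: f=0.001040 → y ← -0.000556 + 0.44·0.001040 = -0.000099
y(2.76) ≈ -0.0001

-0.0001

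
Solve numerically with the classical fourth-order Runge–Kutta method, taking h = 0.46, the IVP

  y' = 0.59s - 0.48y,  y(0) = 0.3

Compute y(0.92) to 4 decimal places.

RK4: k1 = f(s_n, y_n); k2 = f(s_n + h/2, y_n + (h/2)·k1); k3 = f(s_n + h/2, y_n + (h/2)·k2); k4 = f(s_n + h, y_n + h·k3); y_{n+1} = y_n + (h/6)·(k1 + 2k2 + 2k3 + k4).
s=0.000000, y=0.300000:
  k1 = f(0.000000, 0.300000) = -0.144000
  k2 = f(0.230000, 0.266880) = 0.007598
  k3 = f(0.230000, 0.301747) = -0.009139
  k4 = f(0.460000, 0.295796) = 0.129418
  y ← 0.300000 + (0.46/6)·(k1 + 2k2 + 2k3 + k4) = 0.298646
s=0.460000, y=0.298646:
  k1 = f(0.460000, 0.298646) = 0.128050
  k2 = f(0.690000, 0.328097) = 0.249613
  k3 = f(0.690000, 0.356057) = 0.236193
  k4 = f(0.920000, 0.407294) = 0.347299
  y ← 0.298646 + (0.46/6)·(k1 + 2k2 + 2k3 + k4) = 0.409579
y(0.92) ≈ 0.4096

0.4096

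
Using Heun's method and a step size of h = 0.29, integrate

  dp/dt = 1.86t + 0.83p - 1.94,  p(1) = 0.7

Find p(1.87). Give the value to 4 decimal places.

2.2085

Heun: k1 = f(t_n, p_n); k2 = f(t_n + h, p_n + h·k1); p_{n+1} = p_n + (h/2)·(k1 + k2).
t=1.000000, p=0.700000:
  k1 = f(1.000000, 0.700000) = 0.501000
  k2 = f(1.290000, 0.845290) = 1.160991
  p ← 0.700000 + (0.29/2)·(0.501000 + 1.160991) = 0.940989
t=1.290000, p=0.940989:
  k1 = f(1.290000, 0.940989) = 1.240421
  k2 = f(1.580000, 1.300711) = 2.078390
  p ← 0.940989 + (0.29/2)·(1.240421 + 2.078390) = 1.422216
t=1.580000, p=1.422216:
  k1 = f(1.580000, 1.422216) = 2.179239
  k2 = f(1.870000, 2.054196) = 3.243182
  p ← 1.422216 + (0.29/2)·(2.179239 + 3.243182) = 2.208467
p(1.87) ≈ 2.2085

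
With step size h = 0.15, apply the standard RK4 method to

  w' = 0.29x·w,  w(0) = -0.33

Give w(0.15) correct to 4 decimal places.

-0.3311

RK4: k1 = f(x_n, w_n); k2 = f(x_n + h/2, w_n + (h/2)·k1); k3 = f(x_n + h/2, w_n + (h/2)·k2); k4 = f(x_n + h, w_n + h·k3); w_{n+1} = w_n + (h/6)·(k1 + 2k2 + 2k3 + k4).
x=0.000000, w=-0.330000:
  k1 = f(0.000000, -0.330000) = 0.000000
  k2 = f(0.075000, -0.330000) = -0.007177
  k3 = f(0.075000, -0.330538) = -0.007189
  k4 = f(0.150000, -0.331078) = -0.014402
  w ← -0.330000 + (0.15/6)·(k1 + 2k2 + 2k3 + k4) = -0.331078
w(0.15) ≈ -0.3311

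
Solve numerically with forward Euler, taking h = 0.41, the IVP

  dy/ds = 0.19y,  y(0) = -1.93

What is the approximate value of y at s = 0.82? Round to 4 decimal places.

Euler: y_{n+1} = y_n + h·f(s_n, y_n).
s=0.000000, y=-1.930000: f=-0.366700 → y ← -1.930000 + 0.41·(-0.366700) = -2.080347
s=0.410000, y=-2.080347: f=-0.395266 → y ← -2.080347 + 0.41·(-0.395266) = -2.242406
y(0.82) ≈ -2.2424

-2.2424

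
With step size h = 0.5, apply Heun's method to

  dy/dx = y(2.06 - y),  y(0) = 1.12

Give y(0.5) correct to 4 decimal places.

Heun: k1 = f(x_n, y_n); k2 = f(x_n + h, y_n + h·k1); y_{n+1} = y_n + (h/2)·(k1 + k2).
x=0.000000, y=1.120000:
  k1 = f(0.000000, 1.120000) = 1.052800
  k2 = f(0.500000, 1.646400) = 0.680951
  y ← 1.120000 + (0.5/2)·(1.052800 + 0.680951) = 1.553438
y(0.5) ≈ 1.5534

1.5534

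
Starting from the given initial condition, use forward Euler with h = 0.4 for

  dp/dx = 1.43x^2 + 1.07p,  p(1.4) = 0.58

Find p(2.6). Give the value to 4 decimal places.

9.3901

Euler: p_{n+1} = p_n + h·f(x_n, p_n).
x=1.400000, p=0.580000: f=3.423400 → p ← 0.580000 + 0.4·3.423400 = 1.949360
x=1.800000, p=1.949360: f=6.719015 → p ← 1.949360 + 0.4·6.719015 = 4.636966
x=2.200000, p=4.636966: f=11.882754 → p ← 4.636966 + 0.4·11.882754 = 9.390068
p(2.6) ≈ 9.3901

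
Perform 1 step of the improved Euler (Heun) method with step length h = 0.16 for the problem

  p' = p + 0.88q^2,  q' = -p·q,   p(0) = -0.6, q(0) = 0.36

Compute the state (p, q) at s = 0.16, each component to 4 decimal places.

-0.6821, 0.3987

Heun on (p,q): k1 = f(s_n, state_n); k2 = f(s_n + h, state_n + h·k1); state_{n+1} = state_n + (h/2)·(k1 + k2).
0.000000: (-0.600000, 0.360000)
  k1 = (-0.485952, 0.216000)
  predictor → (-0.677752, 0.394560)
  k2 = (-0.540756, 0.267414)
  → (-0.682137, 0.398673)
(p(0.16), q(0.16)) ≈ (-0.6821, 0.3987)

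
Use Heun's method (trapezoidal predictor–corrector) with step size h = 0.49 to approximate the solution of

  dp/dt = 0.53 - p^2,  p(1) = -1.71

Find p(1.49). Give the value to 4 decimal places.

Heun: k1 = f(t_n, p_n); k2 = f(t_n + h, p_n + h·k1); p_{n+1} = p_n + (h/2)·(k1 + k2).
t=1.000000, p=-1.710000:
  k1 = f(1.000000, -1.710000) = -2.394100
  k2 = f(1.490000, -2.883109) = -7.782318
  p ← -1.710000 + (0.49/2)·(-2.394100 + (-7.782318)) = -4.203222
p(1.49) ≈ -4.2032

-4.2032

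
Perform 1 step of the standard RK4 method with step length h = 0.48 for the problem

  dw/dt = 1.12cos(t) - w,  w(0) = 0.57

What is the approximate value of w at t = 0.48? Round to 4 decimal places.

0.7613

RK4: k1 = f(t_n, w_n); k2 = f(t_n + h/2, w_n + (h/2)·k1); k3 = f(t_n + h/2, w_n + (h/2)·k2); k4 = f(t_n + h, w_n + h·k3); w_{n+1} = w_n + (h/6)·(k1 + 2k2 + 2k3 + k4).
t=0.000000, w=0.570000:
  k1 = f(0.000000, 0.570000) = 0.550000
  k2 = f(0.240000, 0.702000) = 0.385899
  k3 = f(0.240000, 0.662616) = 0.425283
  k4 = f(0.480000, 0.774136) = 0.219299
  w ← 0.570000 + (0.48/6)·(k1 + 2k2 + 2k3 + k4) = 0.761333
w(0.48) ≈ 0.7613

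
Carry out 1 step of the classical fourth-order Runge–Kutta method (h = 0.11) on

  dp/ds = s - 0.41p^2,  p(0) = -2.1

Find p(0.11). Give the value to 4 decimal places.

-2.3132

RK4: k1 = f(s_n, p_n); k2 = f(s_n + h/2, p_n + (h/2)·k1); k3 = f(s_n + h/2, p_n + (h/2)·k2); k4 = f(s_n + h, p_n + h·k3); p_{n+1} = p_n + (h/6)·(k1 + 2k2 + 2k3 + k4).
s=0.000000, p=-2.100000:
  k1 = f(0.000000, -2.100000) = -1.808100
  k2 = f(0.055000, -2.199445) = -1.928400
  k3 = f(0.055000, -2.206062) = -1.940351
  k4 = f(0.110000, -2.313439) = -2.084319
  p ← -2.100000 + (0.11/6)·(k1 + 2k2 + 2k3 + k4) = -2.313215
p(0.11) ≈ -2.3132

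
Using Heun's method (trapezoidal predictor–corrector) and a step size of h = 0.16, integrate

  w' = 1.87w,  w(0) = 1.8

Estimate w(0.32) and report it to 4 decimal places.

3.2512

Heun: k1 = f(x_n, w_n); k2 = f(x_n + h, w_n + h·k1); w_{n+1} = w_n + (h/2)·(k1 + k2).
x=0.000000, w=1.800000:
  k1 = f(0.000000, 1.800000) = 3.366000
  k2 = f(0.160000, 2.338560) = 4.373107
  w ← 1.800000 + (0.16/2)·(3.366000 + 4.373107) = 2.419129
x=0.160000, w=2.419129:
  k1 = f(0.160000, 2.419129) = 4.523770
  k2 = f(0.320000, 3.142932) = 5.877283
  w ← 2.419129 + (0.16/2)·(4.523770 + 5.877283) = 3.251213
w(0.32) ≈ 3.2512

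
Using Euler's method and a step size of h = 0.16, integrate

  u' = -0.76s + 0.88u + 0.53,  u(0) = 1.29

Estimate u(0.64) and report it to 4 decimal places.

2.4746

Euler: u_{n+1} = u_n + h·f(s_n, u_n).
s=0.000000, u=1.290000: f=1.665200 → u ← 1.290000 + 0.16·1.665200 = 1.556432
s=0.160000, u=1.556432: f=1.778060 → u ← 1.556432 + 0.16·1.778060 = 1.840922
s=0.320000, u=1.840922: f=1.906811 → u ← 1.840922 + 0.16·1.906811 = 2.146011
s=0.480000, u=2.146011: f=2.053690 → u ← 2.146011 + 0.16·2.053690 = 2.474602
u(0.64) ≈ 2.4746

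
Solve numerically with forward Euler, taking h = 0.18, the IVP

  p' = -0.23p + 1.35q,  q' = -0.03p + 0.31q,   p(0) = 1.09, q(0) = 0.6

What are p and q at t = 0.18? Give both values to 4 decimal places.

1.1907, 0.6276

Euler on (p,q): p_{n+1} = p_n + h·p', q_{n+1} = q_n + h·q'.
0.000000: (1.090000, 0.600000); f=(0.559300, 0.153300) → (1.190674, 0.627594)
(p(0.18), q(0.18)) ≈ (1.1907, 0.6276)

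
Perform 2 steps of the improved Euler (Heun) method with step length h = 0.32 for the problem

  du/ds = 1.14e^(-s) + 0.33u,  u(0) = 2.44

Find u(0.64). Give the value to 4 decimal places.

Heun: k1 = f(s_n, u_n); k2 = f(s_n + h, u_n + h·k1); u_{n+1} = u_n + (h/2)·(k1 + k2).
s=0.000000, u=2.440000:
  k1 = f(0.000000, 2.440000) = 1.945200
  k2 = f(0.320000, 3.062464) = 1.838423
  u ← 2.440000 + (0.32/2)·(1.945200 + 1.838423) = 3.045380
s=0.320000, u=3.045380:
  k1 = f(0.320000, 3.045380) = 1.832785
  k2 = f(0.640000, 3.631871) = 1.799631
  u ← 3.045380 + (0.32/2)·(1.832785 + 1.799631) = 3.626566
u(0.64) ≈ 3.6266

3.6266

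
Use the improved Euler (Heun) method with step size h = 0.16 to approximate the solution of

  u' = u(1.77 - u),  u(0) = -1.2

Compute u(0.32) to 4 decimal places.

Heun: k1 = f(x_n, u_n); k2 = f(x_n + h, u_n + h·k1); u_{n+1} = u_n + (h/2)·(k1 + k2).
x=0.000000, u=-1.200000:
  k1 = f(0.000000, -1.200000) = -3.564000
  k2 = f(0.160000, -1.770240) = -6.267074
  u ← -1.200000 + (0.16/2)·(-3.564000 + (-6.267074)) = -1.986486
x=0.160000, u=-1.986486:
  k1 = f(0.160000, -1.986486) = -7.462207
  k2 = f(0.320000, -3.180439) = -15.744569
  u ← -1.986486 + (0.16/2)·(-7.462207 + (-15.744569)) = -3.843028
u(0.32) ≈ -3.8430

-3.8430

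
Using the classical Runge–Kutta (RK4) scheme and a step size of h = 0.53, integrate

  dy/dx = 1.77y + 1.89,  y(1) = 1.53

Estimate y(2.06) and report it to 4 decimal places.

RK4: k1 = f(x_n, y_n); k2 = f(x_n + h/2, y_n + (h/2)·k1); k3 = f(x_n + h/2, y_n + (h/2)·k2); k4 = f(x_n + h, y_n + h·k3); y_{n+1} = y_n + (h/6)·(k1 + 2k2 + 2k3 + k4).
x=1.000000, y=1.530000:
  k1 = f(1.000000, 1.530000) = 4.598100
  k2 = f(1.265000, 2.748496) = 6.754839
  k3 = f(1.265000, 3.320032) = 7.766457
  k4 = f(1.530000, 5.646222) = 11.883813
  y ← 1.530000 + (0.53/6)·(k1 + 2k2 + 2k3 + k4) = 5.551331
x=1.530000, y=5.551331:
  k1 = f(1.530000, 5.551331) = 11.715856
  k2 = f(1.795000, 8.656033) = 17.211179
  k3 = f(1.795000, 10.112294) = 19.788760
  k4 = f(2.060000, 16.039374) = 30.279692
  y ← 5.551331 + (0.53/6)·(k1 + 2k2 + 2k3 + k4) = 15.797594
y(2.06) ≈ 15.7976

15.7976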